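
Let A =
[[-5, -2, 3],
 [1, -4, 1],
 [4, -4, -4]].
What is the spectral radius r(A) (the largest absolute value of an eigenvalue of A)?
r(A) = 8

The eigenvalues of A are the roots of its characteristic polynomial. With M = A (coefficients from the trace, the sum of principal 2x2 minors, and det A):
  p(λ) = det(λ I - M) = λ^3 + 13λ^2 + 50λ + 80.
By the rational root theorem any rational root is an integer divisor of 80. Testing λ = -8: p(-8) = -512 + 832 - 400 + 80 = 0, so λ = -8 is a root. Dividing out (λ + 8) leaves p(λ) = (λ + 8)(λ^2 + 5λ + 10). For λ^2 + 5λ + 10 the discriminant is -15. It is negative, so the roots are the complex-conjugate pair λ = -5/2 ± (sqrt(15)/2) i ≈ -2.5 ± 1.9365i. For a conjugate pair the product of the roots equals the constant term, so |λ|^2 = 10 and |λ| = sqrt(10) ≈ 3.1623.
Thus the eigenvalues (to 4 decimals) are -2.5 ± 1.9365i (modulus 3.1623); -8 (modulus 8). The spectral radius is the largest modulus: r(A) = 8. (Cross-check: r(A) ≤ ||A||_2 ≈ 8.313; equality holds whenever A is normal, though it can also hold for some non-normal A.)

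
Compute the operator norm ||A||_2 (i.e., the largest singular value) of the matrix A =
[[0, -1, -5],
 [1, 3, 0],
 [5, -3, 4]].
||A||_2 ≈ 7.675 (= sqrt(largest eigenvalue of A^T A))

||A||_2 = sigma_max(A) = sqrt(lambda_max(A^T A)). Form the symmetric matrix M = A^T A =
[[26, -12, 20],
 [-12, 19, -7],
 [20, -7, 41]].
Its characteristic polynomial (trace, sum of principal 2x2 minors, determinant of M give the coefficients) is
  p(λ) = det(λ I - M) = λ^3 - 86λ^2 + 1746λ - 8836.
No integer candidate from the rational root theorem (±divisors of 8836) is a root, so the roots are irrational. The cubic discriminant is Δ = 549214624 > 0, so there are three distinct real roots. p(7) = -485 and p(8) = 140 have opposite signs, so a root lies in (7, 8); Newton's method refines it to λ ≈ 7.7574. p(19) = 151 and p(20) = -316 have opposite signs, so a root lies in (19, 20); Newton's method refines it to λ ≈ 19.3366. p(58) = -1760 and p(59) = 191 have opposite signs, so a root lies in (58, 59); Newton's method refines it to λ ≈ 58.906. Check (Vieta): the three roots sum to 86, matching tr M = 86.
So the eigenvalues of A^T A are ≈ 7.7574, 19.3366, 58.906 (all ≥ 0, as they must be for A^T A). The largest is λ_max ≈ 58.906, hence ||A||_2 = sqrt(λ_max) ≈ 7.675.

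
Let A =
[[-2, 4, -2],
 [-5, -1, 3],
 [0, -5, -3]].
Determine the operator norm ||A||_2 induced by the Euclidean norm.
||A||_2 ≈ 6.7051 (= sqrt(largest eigenvalue of A^T A))

||A||_2 = sigma_max(A) = sqrt(lambda_max(A^T A)). Form the symmetric matrix M = A^T A =
[[29, -3, -11],
 [-3, 42, 4],
 [-11, 4, 22]].
Its characteristic polynomial (trace, sum of principal 2x2 minors, determinant of M give the coefficients) is
  p(λ) = det(λ I - M) = λ^3 - 93λ^2 + 2634λ - 21316.
No integer candidate from the rational root theorem (±divisors of 21316) is a root, so the roots are irrational. The cubic discriminant is Δ = 46321524 > 0, so there are three distinct real roots. p(13) = -594 and p(14) = 76 have opposite signs, so a root lies in (13, 14); Newton's method refines it to λ ≈ 13.8782. p(34) = 36 and p(35) = -176 have opposite signs, so a root lies in (34, 35); Newton's method refines it to λ ≈ 34.1633. p(44) = -284 and p(45) = 14 have opposite signs, so a root lies in (44, 45); Newton's method refines it to λ ≈ 44.9585. Check (Vieta): the three roots sum to 93, matching tr M = 93.
So the eigenvalues of A^T A are ≈ 13.8782, 34.1633, 44.9585 (all ≥ 0, as they must be for A^T A). The largest is λ_max ≈ 44.9585, hence ||A||_2 = sqrt(λ_max) ≈ 6.7051.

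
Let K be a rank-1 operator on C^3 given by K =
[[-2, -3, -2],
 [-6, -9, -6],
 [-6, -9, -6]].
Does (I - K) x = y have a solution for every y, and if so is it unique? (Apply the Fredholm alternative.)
(I - K) is invertible (det(I - K) = 18 ≠ 0), so for every y in C^3 the equation (I - K) x = y has a unique solution.

K has rank 1, so it is an outer product K = u v^T: every row of K is a multiple of one row vector. Reading off the entries, u = (1, 3, 3) and v = (-2, -3, -2) (row i of K equals u_i·v^T). A rank-one matrix u v^T satisfies K u = u (v·u) and kills the (2)-dimensional subspace v^⊥, so its characteristic polynomial is lambda^2 (lambda - v·u) with v·u = tr K = -17. Hence the eigenvalues of I - K are 1 (multiplicity 2) and 1 - (-17) = 18, so det(I - K) = 18. (Direct check: I - K =
[[3, 3, 2],
 [6, 10, 6],
 [6, 9, 7]]
has determinant 18.) The finite-dimensional Fredholm alternative says: either (I - K) is invertible, or ker(I - K) ≠ {0} and then range(I - K) = ker((I - K)^*)^⊥, with dim ker(I - K) = dim ker((I - K)^*). Since det(I - K) ≠ 0, 1 is not an eigenvalue of K and ker(I - K) = {0}, so we are in the first case: for every y there is a unique x = (I - K)^(-1) y. Explicitly, by the Sherman–Morrison formula, (I - u v^T)^(-1) = I + u v^T/(1 - v·u), i.e. (I - K)^(-1) = I + K/(18).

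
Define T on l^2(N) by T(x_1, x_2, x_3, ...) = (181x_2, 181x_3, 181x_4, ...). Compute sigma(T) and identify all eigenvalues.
sigma(T) = closed disk {z in C : |z| ≤ 181}; sigma_p(T) = open disk {z in C : |z| < 181}

Note T = 181·V where V is the unit left shift (V x)_k = x_{k+1}; so sigma(T) = 181·sigma(V) and ||T|| = 181||V||. ||T x||^2 = 32761sum_{k≥2} |x_k|^2 ≤ 32761||x||^2, with equality on {x : x_1 = 0}, so ||T|| = 181. For any lambda with |lambda| < 181, set r = lambda/181 (|r| < 1); the vector x = (1, r, r^2, ...) is in l^2 and satisfies T x = 181(r, r^2, ...) = lambda x, so lambda is an eigenvalue. On the boundary |lambda| = 181 the geometric series diverges, so no l^2 eigenvector exists, but these lambda lie in the approximate point spectrum. Hence sigma(T) is the closed disk of radius 181 and sigma_p(T) is the open disk.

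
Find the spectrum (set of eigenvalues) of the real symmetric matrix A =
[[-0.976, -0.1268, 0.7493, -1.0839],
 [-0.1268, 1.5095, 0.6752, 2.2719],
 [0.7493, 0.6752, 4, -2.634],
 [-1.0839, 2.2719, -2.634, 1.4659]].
sigma(A) ≈ {-2, -1, 3, 6}

A is real symmetric, so its spectrum consists of real eigenvalues. Expanding the characteristic polynomial of the displayed matrix gives
  det(λ I - A) = p(λ) = λ^4 + (-6)λ^3 + (-7)λ^2 + (36)λ + (36).
Solving p(λ) = 0 yields eigenvalues ≈ -2, -1, 3, 6. (A is shown rounded to 4 decimals, so these recover the underlying integer eigenvalues to within that precision.)
Verification: the trace of A = 6 equals the sum of eigenvalues 6, and det(A) ≈ 36.0003 matches the eigenvalue product 36.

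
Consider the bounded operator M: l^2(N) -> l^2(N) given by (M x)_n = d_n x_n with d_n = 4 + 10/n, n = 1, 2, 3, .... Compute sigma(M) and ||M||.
sigma(M) = {4 + 10/n : n ≥ 1} ∪ {4}; ||M|| = 14

A bounded diagonal operator on l^2 with diagonal entries d_n has spectrum equal to the closure of {d_n : n ≥ 1}: every d_n is an eigenvalue (with eigenvector e_n), so {d_n} ⊂ sigma(M); the spectrum is closed, so its closure is too; and for lambda not in the closure, (M - lambda I) has bounded inverse (the diagonal entries 1/(d_n - lambda) are bounded). For our sequence d_n = 4 + 10/n, n = 1, 2, 3, ...:
  - {d_n} = {4 + 10/n : n ≥ 1}; the only limit point is 4
  - closure = {4 + 10/n : n ≥ 1} ∪ {4}
For the norm: a diagonal operator has ||M|| = sup_n |d_n|. Here d_n = 4 + 10/n is positive and decreasing, so sup_n |d_n| = d_1 = 4 + 10 = 14. So ||M|| = 14.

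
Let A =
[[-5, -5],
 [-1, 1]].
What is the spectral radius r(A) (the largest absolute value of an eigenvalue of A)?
r(A) = (4 + sqrt(56))/2 ≈ 5.7417

The eigenvalues of A are the roots of its characteristic polynomial. With M = A (coefficients from the trace and determinant):
  p(λ) = det(λ I - M) = λ^2 + 4λ - 10.
For λ^2 + 4λ - 10 the discriminant is 56. It is nonnegative but not a perfect square, so the roots are real and irrational: λ = (-4 ± sqrt(56))/2 ≈ 1.7417, -5.7417.
Thus the eigenvalues (to 4 decimals) are 1.7417 (modulus 1.7417); -5.7417 (modulus 5.7417). The spectral radius is the largest modulus: r(A) = (4 + sqrt(56))/2 ≈ 5.7417. (Cross-check: r(A) ≤ ||A||_2 ≈ 7.0711; equality holds whenever A is normal, though it can also hold for some non-normal A.)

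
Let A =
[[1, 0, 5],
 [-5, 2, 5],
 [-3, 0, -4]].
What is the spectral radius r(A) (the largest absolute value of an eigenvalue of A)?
r(A) = sqrt(11) ≈ 3.3166

The eigenvalues of A are the roots of its characteristic polynomial. With M = A (coefficients from the trace, the sum of principal 2x2 minors, and det A):
  p(λ) = det(λ I - M) = λ^3 + λ^2 + 5λ - 22.
By the rational root theorem any rational root is an integer divisor of 22. Testing λ = 2: p(2) = 8 + 4 + 10 - 22 = 0, so λ = 2 is a root. Dividing out (λ - 2) leaves p(λ) = (λ - 2)(λ^2 + 3λ + 11). For λ^2 + 3λ + 11 the discriminant is -35. It is negative, so the roots are the complex-conjugate pair λ = -3/2 ± (sqrt(35)/2) i ≈ -1.5 ± 2.958i. For a conjugate pair the product of the roots equals the constant term, so |λ|^2 = 11 and |λ| = sqrt(11) ≈ 3.3166.
Thus the eigenvalues (to 4 decimals) are -1.5 ± 2.958i (modulus 3.3166); 2 (modulus 2). The spectral radius is the largest modulus: r(A) = sqrt(11) ≈ 3.3166. (Cross-check: r(A) ≤ ||A||_2 ≈ 8.3783; equality holds whenever A is normal, though it can also hold for some non-normal A.)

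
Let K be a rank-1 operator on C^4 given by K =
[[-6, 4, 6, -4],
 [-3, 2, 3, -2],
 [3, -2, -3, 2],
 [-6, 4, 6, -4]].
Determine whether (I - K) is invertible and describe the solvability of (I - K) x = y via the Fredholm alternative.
(I - K) is invertible (det(I - K) = 12 ≠ 0), so for every y in C^4 the equation (I - K) x = y has a unique solution.

K has rank 1, so it is an outer product K = u v^T: every row of K is a multiple of one row vector. Reading off the entries, u = (-2, -1, 1, -2) and v = (3, -2, -3, 2) (row i of K equals u_i·v^T). A rank-one matrix u v^T satisfies K u = u (v·u) and kills the (3)-dimensional subspace v^⊥, so its characteristic polynomial is lambda^3 (lambda - v·u) with v·u = tr K = -11. Hence the eigenvalues of I - K are 1 (multiplicity 3) and 1 - (-11) = 12, so det(I - K) = 12. (Direct check: I - K =
[[7, -4, -6, 4],
 [3, -1, -3, 2],
 [-3, 2, 4, -2],
 [6, -4, -6, 5]]
has determinant 12.) The finite-dimensional Fredholm alternative says: either (I - K) is invertible, or ker(I - K) ≠ {0} and then range(I - K) = ker((I - K)^*)^⊥, with dim ker(I - K) = dim ker((I - K)^*). Since det(I - K) ≠ 0, 1 is not an eigenvalue of K and ker(I - K) = {0}, so we are in the first case: for every y there is a unique x = (I - K)^(-1) y. Explicitly, by the Sherman–Morrison formula, (I - u v^T)^(-1) = I + u v^T/(1 - v·u), i.e. (I - K)^(-1) = I + K/(12).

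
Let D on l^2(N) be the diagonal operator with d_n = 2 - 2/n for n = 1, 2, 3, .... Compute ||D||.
||D|| = 2

For a diagonal operator on l^2 with entries d_n, ||D|| = sup_n |d_n|. Here d_1 = 0, d_2 = 1, ..., and d_n = 2 - 2/n increases monotonically toward 2. All terms lie in [0, 2), so |d_n| = d_n and the supremum is the limit 2, which is not attained by any individual d_n. Hence ||D|| = 2.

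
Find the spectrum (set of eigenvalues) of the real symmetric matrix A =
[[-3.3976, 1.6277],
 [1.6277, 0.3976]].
sigma(A) ≈ {-4, 1}

A is real symmetric, so its spectrum consists of real eigenvalues. Expanding the characteristic polynomial of the displayed matrix gives
  det(λ I - A) = p(λ) = λ^2 + (3)λ + (-4).
Solving p(λ) = 0 yields eigenvalues ≈ -4, 1. (A is shown rounded to 4 decimals, so these recover the underlying integer eigenvalues to within that precision.)
Verification: the trace of A = -3 equals the sum of eigenvalues -3, and det(A) ≈ -4.0003 matches the eigenvalue product -4.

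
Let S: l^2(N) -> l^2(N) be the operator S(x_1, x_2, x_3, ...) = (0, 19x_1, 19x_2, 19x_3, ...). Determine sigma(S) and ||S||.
sigma(S) = closed disk {z in C : |z| ≤ 19}; ||S|| = 19

Note S = 19·U where U is the unit right shift (U x)_k = x_{k-1} (with x_0 := 0); so ||S|| = 19||U|| and sigma(S) = 19·sigma(U). ||S x||^2 = sum_{k≥1} |19x_k|^2 = 361||x||^2, so ||S|| = 19 and sigma(S) ⊂ {|z| ≤ 19}. For any |lambda| < 19, the equation (S - lambda I) x = 0 forces x_1 = 0, then 19x_k = lambda x_{k+1} ⇒ x = 0, so S has no eigenvalues. But (S - lambda I) is not surjective for |lambda| < 19: solving (S - lambda I) x = e_1 would require x_n proportional to (lambda/19)^(-n), which is not in l^2. So every |lambda| < 19 lies in the residual spectrum. The boundary |lambda| = 19 is in the approximate point spectrum (the spectrum is closed). Hence sigma(S) is the closed disk of radius 19.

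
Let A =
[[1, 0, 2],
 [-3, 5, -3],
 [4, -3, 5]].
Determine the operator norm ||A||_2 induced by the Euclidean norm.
||A||_2 ≈ 9.5785 (= sqrt(largest eigenvalue of A^T A))

||A||_2 = sigma_max(A) = sqrt(lambda_max(A^T A)). Form the symmetric matrix M = A^T A =
[[26, -27, 31],
 [-27, 34, -30],
 [31, -30, 38]].
Its characteristic polynomial (trace, sum of principal 2x2 minors, determinant of M give the coefficients) is
  p(λ) = det(λ I - M) = λ^3 - 98λ^2 + 574λ - 36.
No integer candidate from the rational root theorem (±divisors of 36) is a root, so the roots are irrational. The cubic discriminant is Δ = 2308695264 > 0, so there are three distinct real roots. p(0) = -36 and p(1) = 441 have opposite signs, so a root lies in (0, 1); Newton's method refines it to λ ≈ 0.0634. p(6) = 96 and p(7) = -477 have opposite signs, so a root lies in (6, 7); Newton's method refines it to λ ≈ 6.1886. p(91) = -5769 and p(92) = 1988 have opposite signs, so a root lies in (91, 92); Newton's method refines it to λ ≈ 91.748. Check (Vieta): the three roots sum to 98, matching tr M = 98.
So the eigenvalues of A^T A are ≈ 0.0634, 6.1886, 91.748 (all ≥ 0, as they must be for A^T A). The largest is λ_max ≈ 91.748, hence ||A||_2 = sqrt(λ_max) ≈ 9.5785.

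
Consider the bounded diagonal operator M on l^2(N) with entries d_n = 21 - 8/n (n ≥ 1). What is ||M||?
||M|| = 21

For a diagonal operator on l^2 with entries d_n, ||M|| = sup_n |d_n|. Here d_1 = 13, d_2 = 17, ..., and d_n = 21 - 8/n increases monotonically toward 21. All terms lie in [13, 21), so |d_n| = d_n and the supremum is the limit 21, which is not attained by any individual d_n. Hence ||M|| = 21.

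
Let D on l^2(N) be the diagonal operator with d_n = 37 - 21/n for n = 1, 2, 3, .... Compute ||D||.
||D|| = 37

For a diagonal operator on l^2 with entries d_n, ||D|| = sup_n |d_n|. Here d_1 = 16, d_2 = 53/2, ..., and d_n = 37 - 21/n increases monotonically toward 37. All terms lie in [16, 37), so |d_n| = d_n and the supremum is the limit 37, which is not attained by any individual d_n. Hence ||D|| = 37.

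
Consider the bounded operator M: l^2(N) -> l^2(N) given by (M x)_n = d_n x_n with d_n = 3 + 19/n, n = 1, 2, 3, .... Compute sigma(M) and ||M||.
sigma(M) = {3 + 19/n : n ≥ 1} ∪ {3}; ||M|| = 22

A bounded diagonal operator on l^2 with diagonal entries d_n has spectrum equal to the closure of {d_n : n ≥ 1}: every d_n is an eigenvalue (with eigenvector e_n), so {d_n} ⊂ sigma(M); the spectrum is closed, so its closure is too; and for lambda not in the closure, (M - lambda I) has bounded inverse (the diagonal entries 1/(d_n - lambda) are bounded). For our sequence d_n = 3 + 19/n, n = 1, 2, 3, ...:
  - {d_n} = {3 + 19/n : n ≥ 1}; the only limit point is 3
  - closure = {3 + 19/n : n ≥ 1} ∪ {3}
For the norm: a diagonal operator has ||M|| = sup_n |d_n|. Here d_n = 3 + 19/n is positive and decreasing, so sup_n |d_n| = d_1 = 3 + 19 = 22. So ||M|| = 22.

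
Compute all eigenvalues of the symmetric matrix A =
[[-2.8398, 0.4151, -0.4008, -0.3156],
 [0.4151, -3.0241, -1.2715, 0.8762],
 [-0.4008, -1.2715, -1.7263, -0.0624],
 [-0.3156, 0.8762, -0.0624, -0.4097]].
sigma(A) ≈ {-4, -3, -1, 0}

A is real symmetric, so its spectrum consists of real eigenvalues. Expanding the characteristic polynomial of the displayed matrix gives
  det(λ I - A) = p(λ) = λ^4 + (8)λ^3 + (19)λ^2 + (12)λ + (0).
Solving p(λ) = 0 yields eigenvalues ≈ -4, -3, -1, 0. (A is shown rounded to 4 decimals, so these recover the underlying integer eigenvalues to within that precision.)
Verification: the trace of A = -8 equals the sum of eigenvalues -8, and det(A) ≈ 0.0003 matches the eigenvalue product 0.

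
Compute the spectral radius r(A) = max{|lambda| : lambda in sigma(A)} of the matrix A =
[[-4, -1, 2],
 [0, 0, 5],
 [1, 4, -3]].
r(A) ≈ 6.8653

The eigenvalues of A are the roots of its characteristic polynomial. With M = A (coefficients from the trace, the sum of principal 2x2 minors, and det A):
  p(λ) = det(λ I - M) = λ^3 + 7λ^2 - 10λ - 75.
No integer candidate from the rational root theorem (±divisors of 75) is a root, so the roots are irrational. The cubic discriminant is Δ = 54425 > 0, so there are three distinct real roots. p(-7) = -5 and p(-6) = 21 have opposite signs, so a root lies in (-7, -6); Newton's method refines it to λ ≈ -6.8653. p(-4) = 13 and p(-3) = -9 have opposite signs, so a root lies in (-4, -3); Newton's method refines it to λ ≈ -3.3732. p(3) = -15 and p(4) = 61 have opposite signs, so a root lies in (3, 4); Newton's method refines it to λ ≈ 3.2386. Check (Vieta): the three roots sum to -7, matching tr M = -7.
Thus the eigenvalues (to 4 decimals) are -6.8653 (modulus 6.8653); -3.3732 (modulus 3.3732); 3.2386 (modulus 3.2386). The spectral radius is the largest modulus: r(A) ≈ 6.8653. (Cross-check: r(A) ≤ ||A||_2 ≈ 7.0999; equality holds whenever A is normal, though it can also hold for some non-normal A.)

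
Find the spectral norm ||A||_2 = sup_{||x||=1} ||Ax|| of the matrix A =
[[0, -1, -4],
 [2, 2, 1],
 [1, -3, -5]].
||A||_2 ≈ 7.3032 (= sqrt(largest eigenvalue of A^T A))

||A||_2 = sigma_max(A) = sqrt(lambda_max(A^T A)). Form the symmetric matrix M = A^T A =
[[5, 1, -3],
 [1, 14, 21],
 [-3, 21, 42]].
Its characteristic polynomial (trace, sum of principal 2x2 minors, determinant of M give the coefficients) is
  p(λ) = det(λ I - M) = λ^3 - 61λ^2 + 417λ - 441.
No integer candidate from the rational root theorem (±divisors of 441) is a root, so the roots are irrational. The cubic discriminant is Δ = 153267552 > 0, so there are three distinct real roots. p(1) = -84 and p(2) = 157 have opposite signs, so a root lies in (1, 2); Newton's method refines it to λ ≈ 1.2992. p(6) = 81 and p(7) = -168 have opposite signs, so a root lies in (6, 7); Newton's method refines it to λ ≈ 6.364. p(53) = -812 and p(54) = 1665 have opposite signs, so a root lies in (53, 54); Newton's method refines it to λ ≈ 53.3368. Check (Vieta): the three roots sum to 61, matching tr M = 61.
So the eigenvalues of A^T A are ≈ 1.2992, 6.364, 53.3368 (all ≥ 0, as they must be for A^T A). The largest is λ_max ≈ 53.3368, hence ||A||_2 = sqrt(λ_max) ≈ 7.3032.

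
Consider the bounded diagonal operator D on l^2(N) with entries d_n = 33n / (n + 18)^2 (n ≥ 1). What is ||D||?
||D|| = 11/24 (attained at n = 18)

For D diagonal, ||D|| = sup_n |d_n|. Treat f(x) = 33x / (x + 18)^2 for real x > 0. By the quotient rule, f'(x) = 33(18 - x)/(x + 18)^3, which is positive for x < 18 and negative for x > 18. So f has a unique maximum at x = 18, and since 18 is a positive integer, the supremum over n ≥ 1 is attained at n = 18: d_18 = 33·18/(18 + 18)^2 = 33·18/1296 = 11/24. Hence ||D|| = 11/24.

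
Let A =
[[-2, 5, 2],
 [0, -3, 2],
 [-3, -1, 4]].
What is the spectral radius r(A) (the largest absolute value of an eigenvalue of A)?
r(A) ≈ 4.1134

The eigenvalues of A are the roots of its characteristic polynomial. With M = A (coefficients from the trace, the sum of principal 2x2 minors, and det A):
  p(λ) = det(λ I - M) = λ^3 + λ^2 - 6λ + 28.
No integer candidate from the rational root theorem (±divisors of 28) is a root, so the roots are irrational. The cubic discriminant is Δ = -23404 < 0, so there is one real root and a complex-conjugate pair. p(-5) = -42 and p(-4) = 4 have opposite signs, so a root lies in (-5, -4); Newton's method refines it to λ ≈ -4.1134. Dividing out (λ - (-4.1134)) leaves approximately λ^2 - 3.1134λ + 6.807. For λ^2 - 3.1134λ + 6.807 the discriminant is -17.5343. It is negative, so the remaining roots are the complex-conjugate pair λ ≈ 1.5567 ± 2.0937i. Their product equals the constant term, so |λ|^2 ≈ 6.807 and |λ| ≈ 2.609.
Thus the eigenvalues (to 4 decimals) are -4.1134 (modulus 4.1134); 1.5567 ± 2.0937i (modulus 2.609). The spectral radius is the largest modulus: r(A) ≈ 4.1134. (Cross-check: r(A) ≤ ||A||_2 ≈ 6.3014; equality holds whenever A is normal, though it can also hold for some non-normal A.)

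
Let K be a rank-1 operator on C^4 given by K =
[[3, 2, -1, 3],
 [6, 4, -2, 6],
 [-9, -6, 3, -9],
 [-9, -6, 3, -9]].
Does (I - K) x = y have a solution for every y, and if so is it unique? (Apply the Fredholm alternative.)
(I - K) is singular (det(I - K) = 0, i.e. 1 ∈ sigma(K)). (I - K) x = y is solvable iff y ⊥ ker((I - K)^*) = span{(3, 2, -1, 3)}, i.e. iff 3y_1 + 2y_2 - y_3 + 3y_4 = 0. When solvable, the solutions are x = y + c·(1, 2, -3, -3), c arbitrary (ker(I - K) = span{(1, 2, -3, -3)}, dimension 1).

K has rank 1, so it is an outer product K = u v^T: every row of K is a multiple of one row vector. Reading off the entries, u = (1, 2, -3, -3) and v = (3, 2, -1, 3) (row i of K equals u_i·v^T). A rank-one matrix u v^T satisfies K u = u (v·u) and kills the (3)-dimensional subspace v^⊥, so its characteristic polynomial is lambda^3 (lambda - v·u) with v·u = tr K = 1. Hence the eigenvalues of I - K are 1 (multiplicity 3) and 1 - (1) = 0, so det(I - K) = 0. (Direct check: I - K =
[[-2, -2, 1, -3],
 [-6, -3, 2, -6],
 [9, 6, -2, 9],
 [9, 6, -3, 10]]
has determinant 0.) So 1 is an eigenvalue of K and (I - K) is not invertible. The finite-dimensional Fredholm alternative says: either (I - K) is invertible, or ker(I - K) ≠ {0} and then range(I - K) = ker((I - K)^*)^⊥, with dim ker(I - K) = dim ker((I - K)^*). We are in the second case, so we need both kernels. Kernel of I - K: (I - K) u = u - u (v·u) = u - u = 0, so ker(I - K) = span{u} = span{(1, 2, -3, -3)} (it is exactly 1-dimensional because rank(I - K) = 3). Kernel of the adjoint: K is real, so (I - K)^* = I - K^T = I - v u^T, and (I - v u^T) v = v - v (u·v) = 0; hence ker((I - K)^*) = span{v} = span{(3, 2, -1, 3)}. Therefore (I - K) x = y is solvable iff <y, v> = 0, i.e. iff 3y_1 + 2y_2 - y_3 + 3y_4 = 0. When this holds, K y = u (v·y) = 0, so (I - K) y = y and x = y is a particular solution; the full solution set is the line x = y + c·u = y + c·(1, 2, -3, -3), c ∈ C.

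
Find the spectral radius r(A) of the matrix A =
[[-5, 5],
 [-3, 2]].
r(A) = sqrt(5) ≈ 2.2361

The eigenvalues of A are the roots of its characteristic polynomial. With M = A (coefficients from the trace and determinant):
  p(λ) = det(λ I - M) = λ^2 + 3λ + 5.
For λ^2 + 3λ + 5 the discriminant is -11. It is negative, so the roots are the complex-conjugate pair λ = -3/2 ± (sqrt(11)/2) i ≈ -1.5 ± 1.6583i. For a conjugate pair the product of the roots equals the constant term, so |λ|^2 = 5 and |λ| = sqrt(5) ≈ 2.2361.
Thus the eigenvalues (to 4 decimals) are -1.5 ± 1.6583i (modulus 2.2361). The spectral radius is the largest modulus: r(A) = sqrt(5) ≈ 2.2361. (Cross-check: r(A) ≤ ||A||_2 ≈ 7.9121; equality holds whenever A is normal, though it can also hold for some non-normal A.)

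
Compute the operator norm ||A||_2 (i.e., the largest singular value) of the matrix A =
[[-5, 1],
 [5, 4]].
||A||_2 = sqrt((67 + sqrt(1989))/2) ≈ 7.4699 (= sqrt(largest eigenvalue of A^T A))

||A||_2 = sigma_max(A) = sqrt(lambda_max(A^T A)). Form the symmetric matrix M = A^T A =
[[50, 15],
 [15, 17]].
Its characteristic polynomial (trace, determinant of M give the coefficients) is
  p(λ) = det(λ I - M) = λ^2 - 67λ + 625.
For λ^2 - 67λ + 625 the discriminant is 1989. It is nonnegative but not a perfect square, so the roots are real and irrational: λ = (67 ± sqrt(1989))/2 ≈ 55.7991, 11.2009.
So the eigenvalues of A^T A are ≈ 11.2009, 55.7991 (all ≥ 0, as they must be for A^T A). The largest is λ_max = (67 + sqrt(1989))/2 ≈ 55.7991, hence ||A||_2 = sqrt(λ_max) = sqrt((67 + sqrt(1989))/2) ≈ 7.4699.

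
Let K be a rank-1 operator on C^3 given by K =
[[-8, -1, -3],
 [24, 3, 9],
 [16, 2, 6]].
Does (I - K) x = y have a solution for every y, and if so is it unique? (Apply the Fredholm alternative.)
(I - K) is singular (det(I - K) = 0, i.e. 1 ∈ sigma(K)). (I - K) x = y is solvable iff y ⊥ ker((I - K)^*) = span{(-8, -1, -3)}, i.e. iff -8y_1 - y_2 - 3y_3 = 0. When solvable, the solutions are x = y + c·(1, -3, -2), c arbitrary (ker(I - K) = span{(1, -3, -2)}, dimension 1).

K has rank 1, so it is an outer product K = u v^T: every row of K is a multiple of one row vector. Reading off the entries, u = (1, -3, -2) and v = (-8, -1, -3) (row i of K equals u_i·v^T). A rank-one matrix u v^T satisfies K u = u (v·u) and kills the (2)-dimensional subspace v^⊥, so its characteristic polynomial is lambda^2 (lambda - v·u) with v·u = tr K = 1. Hence the eigenvalues of I - K are 1 (multiplicity 2) and 1 - (1) = 0, so det(I - K) = 0. (Direct check: I - K =
[[9, 1, 3],
 [-24, -2, -9],
 [-16, -2, -5]]
has determinant 0.) So 1 is an eigenvalue of K and (I - K) is not invertible. The finite-dimensional Fredholm alternative says: either (I - K) is invertible, or ker(I - K) ≠ {0} and then range(I - K) = ker((I - K)^*)^⊥, with dim ker(I - K) = dim ker((I - K)^*). We are in the second case, so we need both kernels. Kernel of I - K: (I - K) u = u - u (v·u) = u - u = 0, so ker(I - K) = span{u} = span{(1, -3, -2)} (it is exactly 1-dimensional because rank(I - K) = 2). Kernel of the adjoint: K is real, so (I - K)^* = I - K^T = I - v u^T, and (I - v u^T) v = v - v (u·v) = 0; hence ker((I - K)^*) = span{v} = span{(-8, -1, -3)}. Therefore (I - K) x = y is solvable iff <y, v> = 0, i.e. iff -8y_1 - y_2 - 3y_3 = 0. When this holds, K y = u (v·y) = 0, so (I - K) y = y and x = y is a particular solution; the full solution set is the line x = y + c·u = y + c·(1, -3, -2), c ∈ C.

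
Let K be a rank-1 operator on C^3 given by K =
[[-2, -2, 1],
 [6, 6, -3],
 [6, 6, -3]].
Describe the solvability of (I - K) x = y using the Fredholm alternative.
(I - K) is singular (det(I - K) = 0, i.e. 1 ∈ sigma(K)). (I - K) x = y is solvable iff y ⊥ ker((I - K)^*) = span{(-2, -2, 1)}, i.e. iff -2y_1 - 2y_2 + y_3 = 0. When solvable, the solutions are x = y + c·(1, -3, -3), c arbitrary (ker(I - K) = span{(1, -3, -3)}, dimension 1).

K has rank 1, so it is an outer product K = u v^T: every row of K is a multiple of one row vector. Reading off the entries, u = (1, -3, -3) and v = (-2, -2, 1) (row i of K equals u_i·v^T). A rank-one matrix u v^T satisfies K u = u (v·u) and kills the (2)-dimensional subspace v^⊥, so its characteristic polynomial is lambda^2 (lambda - v·u) with v·u = tr K = 1. Hence the eigenvalues of I - K are 1 (multiplicity 2) and 1 - (1) = 0, so det(I - K) = 0. (Direct check: I - K =
[[3, 2, -1],
 [-6, -5, 3],
 [-6, -6, 4]]
has determinant 0.) So 1 is an eigenvalue of K and (I - K) is not invertible. The finite-dimensional Fredholm alternative says: either (I - K) is invertible, or ker(I - K) ≠ {0} and then range(I - K) = ker((I - K)^*)^⊥, with dim ker(I - K) = dim ker((I - K)^*). We are in the second case, so we need both kernels. Kernel of I - K: (I - K) u = u - u (v·u) = u - u = 0, so ker(I - K) = span{u} = span{(1, -3, -3)} (it is exactly 1-dimensional because rank(I - K) = 2). Kernel of the adjoint: K is real, so (I - K)^* = I - K^T = I - v u^T, and (I - v u^T) v = v - v (u·v) = 0; hence ker((I - K)^*) = span{v} = span{(-2, -2, 1)}. Therefore (I - K) x = y is solvable iff <y, v> = 0, i.e. iff -2y_1 - 2y_2 + y_3 = 0. When this holds, K y = u (v·y) = 0, so (I - K) y = y and x = y is a particular solution; the full solution set is the line x = y + c·u = y + c·(1, -3, -3), c ∈ C.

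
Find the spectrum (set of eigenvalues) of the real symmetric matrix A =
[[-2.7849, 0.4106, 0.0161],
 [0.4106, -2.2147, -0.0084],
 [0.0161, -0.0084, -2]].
sigma(A) ≈ {-3, -2} (-2 with multiplicity 2)

A is real symmetric, so its spectrum consists of real eigenvalues. Expanding the characteristic polynomial of the displayed matrix gives
  det(λ I - A) = p(λ) = λ^3 + (7)λ^2 + (16)λ + (12).
Solving p(λ) = 0 yields eigenvalues ≈ -3, -2, -2. (A is shown rounded to 4 decimals, so these recover the underlying integer eigenvalues to within that precision.)
Verification: the trace of A = -7 equals the sum of eigenvalues -7, and det(A) ≈ -11.9994 matches the eigenvalue product -12.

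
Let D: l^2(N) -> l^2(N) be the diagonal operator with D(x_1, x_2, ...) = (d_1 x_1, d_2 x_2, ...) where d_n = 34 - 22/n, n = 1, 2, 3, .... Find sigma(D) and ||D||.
sigma(D) = {34 - 22/n : n ≥ 1} ∪ {34}; ||D|| = 34

A bounded diagonal operator on l^2 with diagonal entries d_n has spectrum equal to the closure of {d_n : n ≥ 1}: every d_n is an eigenvalue (with eigenvector e_n), so {d_n} ⊂ sigma(D); the spectrum is closed, so its closure is too; and for lambda not in the closure, (D - lambda I) has bounded inverse (the diagonal entries 1/(d_n - lambda) are bounded). For our sequence d_n = 34 - 22/n, n = 1, 2, 3, ...:
  - {d_n} = {34 - 22/n : n ≥ 1}; the only limit point is 34
  - closure = {34 - 22/n : n ≥ 1} ∪ {34}
For the norm: a diagonal operator has ||D|| = sup_n |d_n|. Here d_n = 34 - 22/n increases monotonically from d_1 = 12 toward 34, with all terms in [12, 34); so sup_n |d_n| = 34 (the supremum is the limit, not attained). So ||D|| = 34.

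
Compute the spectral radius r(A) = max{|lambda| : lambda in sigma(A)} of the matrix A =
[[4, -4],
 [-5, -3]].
r(A) = (1 + sqrt(129))/2 ≈ 6.1789

The eigenvalues of A are the roots of its characteristic polynomial. With M = A (coefficients from the trace and determinant):
  p(λ) = det(λ I - M) = λ^2 - λ - 32.
For λ^2 - λ - 32 the discriminant is 129. It is nonnegative but not a perfect square, so the roots are real and irrational: λ = (1 ± sqrt(129))/2 ≈ 6.1789, -5.1789.
Thus the eigenvalues (to 4 decimals) are 6.1789 (modulus 6.1789); -5.1789 (modulus 5.1789). The spectral radius is the largest modulus: r(A) = (1 + sqrt(129))/2 ≈ 6.1789. (Cross-check: r(A) ≤ ||A||_2 ≈ 6.408; equality holds whenever A is normal, though it can also hold for some non-normal A.)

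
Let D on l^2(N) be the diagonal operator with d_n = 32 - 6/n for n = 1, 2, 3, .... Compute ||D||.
||D|| = 32

For a diagonal operator on l^2 with entries d_n, ||D|| = sup_n |d_n|. Here d_1 = 26, d_2 = 29, ..., and d_n = 32 - 6/n increases monotonically toward 32. All terms lie in [26, 32), so |d_n| = d_n and the supremum is the limit 32, which is not attained by any individual d_n. Hence ||D|| = 32.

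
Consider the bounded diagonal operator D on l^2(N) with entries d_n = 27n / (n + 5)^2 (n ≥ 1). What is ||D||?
||D|| = 27/20 (attained at n = 5)

For D diagonal, ||D|| = sup_n |d_n|. Treat f(x) = 27x / (x + 5)^2 for real x > 0. By the quotient rule, f'(x) = 27(5 - x)/(x + 5)^3, which is positive for x < 5 and negative for x > 5. So f has a unique maximum at x = 5, and since 5 is a positive integer, the supremum over n ≥ 1 is attained at n = 5: d_5 = 27·5/(5 + 5)^2 = 27·5/100 = 27/20. Hence ||D|| = 27/20.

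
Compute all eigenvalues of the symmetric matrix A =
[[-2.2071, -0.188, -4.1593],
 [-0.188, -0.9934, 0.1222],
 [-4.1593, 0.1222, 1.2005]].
sigma(A) ≈ {-5, -1, 4}

A is real symmetric, so its spectrum consists of real eigenvalues. Expanding the characteristic polynomial of the displayed matrix gives
  det(λ I - A) = p(λ) = λ^3 + (2)λ^2 + (-19)λ + (-20).
Solving p(λ) = 0 yields eigenvalues ≈ -5, -1, 4. (A is shown rounded to 4 decimals, so these recover the underlying integer eigenvalues to within that precision.)
Verification: the trace of A = -2 equals the sum of eigenvalues -2, and det(A) ≈ 19.9994 matches the eigenvalue product 20.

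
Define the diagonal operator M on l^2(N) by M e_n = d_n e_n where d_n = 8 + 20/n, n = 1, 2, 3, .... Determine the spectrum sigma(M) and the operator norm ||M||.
sigma(M) = {8 + 20/n : n ≥ 1} ∪ {8}; ||M|| = 28

A bounded diagonal operator on l^2 with diagonal entries d_n has spectrum equal to the closure of {d_n : n ≥ 1}: every d_n is an eigenvalue (with eigenvector e_n), so {d_n} ⊂ sigma(M); the spectrum is closed, so its closure is too; and for lambda not in the closure, (M - lambda I) has bounded inverse (the diagonal entries 1/(d_n - lambda) are bounded). For our sequence d_n = 8 + 20/n, n = 1, 2, 3, ...:
  - {d_n} = {8 + 20/n : n ≥ 1}; the only limit point is 8
  - closure = {8 + 20/n : n ≥ 1} ∪ {8}
For the norm: a diagonal operator has ||M|| = sup_n |d_n|. Here d_n = 8 + 20/n is positive and decreasing, so sup_n |d_n| = d_1 = 8 + 20 = 28. So ||M|| = 28.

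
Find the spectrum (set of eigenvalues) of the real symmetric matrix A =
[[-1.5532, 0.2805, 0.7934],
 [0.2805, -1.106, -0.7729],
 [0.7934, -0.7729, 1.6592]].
sigma(A) ≈ {-2, -1, 2}

A is real symmetric, so its spectrum consists of real eigenvalues. Expanding the characteristic polynomial of the displayed matrix gives
  det(λ I - A) = p(λ) = λ^3 + (1)λ^2 + (-4)λ + (-4).
Solving p(λ) = 0 yields eigenvalues ≈ -2, -1, 2. (A is shown rounded to 4 decimals, so these recover the underlying integer eigenvalues to within that precision.)
Verification: the trace of A = -1 equals the sum of eigenvalues -1, and det(A) ≈ 3.9997 matches the eigenvalue product 4.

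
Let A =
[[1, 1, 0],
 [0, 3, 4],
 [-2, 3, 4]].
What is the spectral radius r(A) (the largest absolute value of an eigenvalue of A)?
r(A) ≈ 6.797

The eigenvalues of A are the roots of its characteristic polynomial. With M = A (coefficients from the trace, the sum of principal 2x2 minors, and det A):
  p(λ) = det(λ I - M) = λ^3 - 8λ^2 + 7λ + 8.
No integer candidate from the rational root theorem (±divisors of 8) is a root, so the roots are irrational. The cubic discriminant is Δ = 8356 > 0, so there are three distinct real roots. p(-1) = -8 and p(0) = 8 have opposite signs, so a root lies in (-1, 0); Newton's method refines it to λ ≈ -0.639. p(1) = 8 and p(2) = -2 have opposite signs, so a root lies in (1, 2); Newton's method refines it to λ ≈ 1.842. p(6) = -22 and p(7) = 8 have opposite signs, so a root lies in (6, 7); Newton's method refines it to λ ≈ 6.797. Check (Vieta): the three roots sum to 8, matching tr M = 8.
Thus the eigenvalues (to 4 decimals) are -0.639 (modulus 0.639); 1.842 (modulus 1.842); 6.797 (modulus 6.797). The spectral radius is the largest modulus: r(A) ≈ 6.797. (Cross-check: r(A) ≤ ||A||_2 ≈ 7.2272; equality holds whenever A is normal, though it can also hold for some non-normal A.)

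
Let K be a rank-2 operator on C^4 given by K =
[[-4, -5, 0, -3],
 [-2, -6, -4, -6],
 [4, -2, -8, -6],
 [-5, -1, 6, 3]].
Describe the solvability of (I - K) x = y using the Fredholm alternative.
(I - K) is invertible (det(I - K) = 63 ≠ 0), so for every y in C^4 the equation (I - K) x = y has a unique solution.

K has rank 2 and factors as K = U V^T = u1 v1^T + u2 v2^T with u1 = (-1, 0, 2, -2), v1 = (3, 2, -2, 0), u2 = (1, 2, 2, -1), v2 = (-1, -3, -2, -3) (multiplying out reproduces the displayed K). The nonzero eigenvalues of U V^T coincide with those of the 2 x 2 matrix G = V^T U = [[v1·u1, v1·u2], [v2·u1, v2·u2]] = [[-7, 3], [3, -8]], and by the Sylvester determinant identity det(I_4 - U V^T) = det(I_2 - V^T U) = det([[8, -3], [-3, 9]]) = (8)(9) - (-3)(-3) = 63. (Direct check: I - K =
[[5, 5, 0, 3],
 [2, 7, 4, 6],
 [-4, 2, 9, 6],
 [5, 1, -6, -2]]
has determinant 63.) The finite-dimensional Fredholm alternative says: either (I - K) is invertible, or ker(I - K) ≠ {0} and then range(I - K) = ker((I - K)^*)^⊥, with dim ker(I - K) = dim ker((I - K)^*). Since det(I - K) ≠ 0, 1 is not an eigenvalue of K and ker(I - K) = {0}, so we are in the first case: for every y there is a unique x = (I - K)^(-1) y. (Explicitly, by the Woodbury identity, (I - U V^T)^(-1) = I + U (I_2 - G)^(-1) V^T.)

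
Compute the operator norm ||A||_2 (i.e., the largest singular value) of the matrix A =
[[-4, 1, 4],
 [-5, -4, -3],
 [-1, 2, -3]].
||A||_2 ≈ 7.1755 (= sqrt(largest eigenvalue of A^T A))

||A||_2 = sigma_max(A) = sqrt(lambda_max(A^T A)). Form the symmetric matrix M = A^T A =
[[42, 14, 2],
 [14, 21, 10],
 [2, 10, 34]].
Its characteristic polynomial (trace, sum of principal 2x2 minors, determinant of M give the coefficients) is
  p(λ) = det(λ I - M) = λ^3 - 97λ^2 + 2724λ - 19600.
No integer candidate from the rational root theorem (±divisors of 19600) is a root, so the roots are irrational. The cubic discriminant is Δ = 259953488 > 0, so there are three distinct real roots. p(11) = -42 and p(12) = 848 have opposite signs, so a root lies in (11, 12); Newton's method refines it to λ ≈ 11.0442. p(34) = 188 and p(35) = -210 have opposite signs, so a root lies in (34, 35); Newton's method refines it to λ ≈ 34.4683. p(51) = -322 and p(52) = 368 have opposite signs, so a root lies in (51, 52); Newton's method refines it to λ ≈ 51.4875. Check (Vieta): the three roots sum to 97, matching tr M = 97.
So the eigenvalues of A^T A are ≈ 11.0442, 34.4683, 51.4875 (all ≥ 0, as they must be for A^T A). The largest is λ_max ≈ 51.4875, hence ||A||_2 = sqrt(λ_max) ≈ 7.1755.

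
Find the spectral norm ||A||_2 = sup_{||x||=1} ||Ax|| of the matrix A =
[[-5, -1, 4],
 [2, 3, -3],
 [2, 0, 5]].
||A||_2 ≈ 8.0493 (= sqrt(largest eigenvalue of A^T A))

||A||_2 = sigma_max(A) = sqrt(lambda_max(A^T A)). Form the symmetric matrix M = A^T A =
[[33, 11, -16],
 [11, 10, -13],
 [-16, -13, 50]].
Its characteristic polynomial (trace, sum of principal 2x2 minors, determinant of M give the coefficients) is
  p(λ) = det(λ I - M) = λ^3 - 93λ^2 + 1934λ - 6889.
No integer candidate from the rational root theorem (±divisors of 6889) is a root, so the roots are irrational. The cubic discriminant is Δ = 2271956593 > 0, so there are three distinct real roots. p(4) = -577 and p(5) = 581 have opposite signs, so a root lies in (4, 5); Newton's method refines it to λ ≈ 4.4811. p(23) = 563 and p(24) = -217 have opposite signs, so a root lies in (23, 24); Newton's method refines it to λ ≈ 23.7275. p(64) = -1897 and p(65) = 521 have opposite signs, so a root lies in (64, 65); Newton's method refines it to λ ≈ 64.7914. Check (Vieta): the three roots sum to 93, matching tr M = 93.
So the eigenvalues of A^T A are ≈ 4.4811, 23.7275, 64.7914 (all ≥ 0, as they must be for A^T A). The largest is λ_max ≈ 64.7914, hence ||A||_2 = sqrt(λ_max) ≈ 8.0493.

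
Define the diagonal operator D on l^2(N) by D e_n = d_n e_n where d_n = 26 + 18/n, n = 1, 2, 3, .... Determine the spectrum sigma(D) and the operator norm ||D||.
sigma(D) = {26 + 18/n : n ≥ 1} ∪ {26}; ||D|| = 44

A bounded diagonal operator on l^2 with diagonal entries d_n has spectrum equal to the closure of {d_n : n ≥ 1}: every d_n is an eigenvalue (with eigenvector e_n), so {d_n} ⊂ sigma(D); the spectrum is closed, so its closure is too; and for lambda not in the closure, (D - lambda I) has bounded inverse (the diagonal entries 1/(d_n - lambda) are bounded). For our sequence d_n = 26 + 18/n, n = 1, 2, 3, ...:
  - {d_n} = {26 + 18/n : n ≥ 1}; the only limit point is 26
  - closure = {26 + 18/n : n ≥ 1} ∪ {26}
For the norm: a diagonal operator has ||D|| = sup_n |d_n|. Here d_n = 26 + 18/n is positive and decreasing, so sup_n |d_n| = d_1 = 26 + 18 = 44. So ||D|| = 44.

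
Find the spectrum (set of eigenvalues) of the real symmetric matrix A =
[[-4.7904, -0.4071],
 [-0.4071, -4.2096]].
sigma(A) ≈ {-5, -4}

A is real symmetric, so its spectrum consists of real eigenvalues. Expanding the characteristic polynomial of the displayed matrix gives
  det(λ I - A) = p(λ) = λ^2 + (9)λ + (20).
Solving p(λ) = 0 yields eigenvalues ≈ -5, -4. (A is shown rounded to 4 decimals, so these recover the underlying integer eigenvalues to within that precision.)
Verification: the trace of A = -9 equals the sum of eigenvalues -9, and det(A) ≈ 19.9999 matches the eigenvalue product 20.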